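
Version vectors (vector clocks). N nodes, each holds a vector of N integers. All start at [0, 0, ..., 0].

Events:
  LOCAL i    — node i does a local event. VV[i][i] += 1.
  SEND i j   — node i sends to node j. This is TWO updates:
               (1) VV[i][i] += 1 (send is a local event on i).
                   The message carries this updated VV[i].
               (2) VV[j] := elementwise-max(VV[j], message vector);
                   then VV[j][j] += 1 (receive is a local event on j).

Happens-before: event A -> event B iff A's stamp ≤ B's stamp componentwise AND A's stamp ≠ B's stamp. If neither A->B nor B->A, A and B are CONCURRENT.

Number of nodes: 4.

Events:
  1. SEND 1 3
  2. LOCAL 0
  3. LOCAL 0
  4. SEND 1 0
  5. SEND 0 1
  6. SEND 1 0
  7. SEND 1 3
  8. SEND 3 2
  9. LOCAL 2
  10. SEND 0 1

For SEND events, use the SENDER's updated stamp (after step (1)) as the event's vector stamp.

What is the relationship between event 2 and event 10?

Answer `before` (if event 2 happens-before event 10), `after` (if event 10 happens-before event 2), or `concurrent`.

Answer: before

Derivation:
Initial: VV[0]=[0, 0, 0, 0]
Initial: VV[1]=[0, 0, 0, 0]
Initial: VV[2]=[0, 0, 0, 0]
Initial: VV[3]=[0, 0, 0, 0]
Event 1: SEND 1->3: VV[1][1]++ -> VV[1]=[0, 1, 0, 0], msg_vec=[0, 1, 0, 0]; VV[3]=max(VV[3],msg_vec) then VV[3][3]++ -> VV[3]=[0, 1, 0, 1]
Event 2: LOCAL 0: VV[0][0]++ -> VV[0]=[1, 0, 0, 0]
Event 3: LOCAL 0: VV[0][0]++ -> VV[0]=[2, 0, 0, 0]
Event 4: SEND 1->0: VV[1][1]++ -> VV[1]=[0, 2, 0, 0], msg_vec=[0, 2, 0, 0]; VV[0]=max(VV[0],msg_vec) then VV[0][0]++ -> VV[0]=[3, 2, 0, 0]
Event 5: SEND 0->1: VV[0][0]++ -> VV[0]=[4, 2, 0, 0], msg_vec=[4, 2, 0, 0]; VV[1]=max(VV[1],msg_vec) then VV[1][1]++ -> VV[1]=[4, 3, 0, 0]
Event 6: SEND 1->0: VV[1][1]++ -> VV[1]=[4, 4, 0, 0], msg_vec=[4, 4, 0, 0]; VV[0]=max(VV[0],msg_vec) then VV[0][0]++ -> VV[0]=[5, 4, 0, 0]
Event 7: SEND 1->3: VV[1][1]++ -> VV[1]=[4, 5, 0, 0], msg_vec=[4, 5, 0, 0]; VV[3]=max(VV[3],msg_vec) then VV[3][3]++ -> VV[3]=[4, 5, 0, 2]
Event 8: SEND 3->2: VV[3][3]++ -> VV[3]=[4, 5, 0, 3], msg_vec=[4, 5, 0, 3]; VV[2]=max(VV[2],msg_vec) then VV[2][2]++ -> VV[2]=[4, 5, 1, 3]
Event 9: LOCAL 2: VV[2][2]++ -> VV[2]=[4, 5, 2, 3]
Event 10: SEND 0->1: VV[0][0]++ -> VV[0]=[6, 4, 0, 0], msg_vec=[6, 4, 0, 0]; VV[1]=max(VV[1],msg_vec) then VV[1][1]++ -> VV[1]=[6, 6, 0, 0]
Event 2 stamp: [1, 0, 0, 0]
Event 10 stamp: [6, 4, 0, 0]
[1, 0, 0, 0] <= [6, 4, 0, 0]? True
[6, 4, 0, 0] <= [1, 0, 0, 0]? False
Relation: before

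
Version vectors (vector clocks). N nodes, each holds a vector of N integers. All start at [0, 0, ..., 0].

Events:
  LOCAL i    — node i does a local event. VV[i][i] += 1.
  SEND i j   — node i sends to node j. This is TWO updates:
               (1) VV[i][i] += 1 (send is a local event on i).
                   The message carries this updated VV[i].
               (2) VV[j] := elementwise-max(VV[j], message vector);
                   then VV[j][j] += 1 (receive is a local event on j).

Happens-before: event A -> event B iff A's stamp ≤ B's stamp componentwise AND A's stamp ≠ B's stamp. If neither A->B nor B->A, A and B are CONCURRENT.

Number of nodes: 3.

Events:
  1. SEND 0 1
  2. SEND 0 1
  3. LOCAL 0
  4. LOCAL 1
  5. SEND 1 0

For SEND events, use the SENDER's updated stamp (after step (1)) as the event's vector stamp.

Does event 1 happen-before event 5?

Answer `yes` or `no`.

Answer: yes

Derivation:
Initial: VV[0]=[0, 0, 0]
Initial: VV[1]=[0, 0, 0]
Initial: VV[2]=[0, 0, 0]
Event 1: SEND 0->1: VV[0][0]++ -> VV[0]=[1, 0, 0], msg_vec=[1, 0, 0]; VV[1]=max(VV[1],msg_vec) then VV[1][1]++ -> VV[1]=[1, 1, 0]
Event 2: SEND 0->1: VV[0][0]++ -> VV[0]=[2, 0, 0], msg_vec=[2, 0, 0]; VV[1]=max(VV[1],msg_vec) then VV[1][1]++ -> VV[1]=[2, 2, 0]
Event 3: LOCAL 0: VV[0][0]++ -> VV[0]=[3, 0, 0]
Event 4: LOCAL 1: VV[1][1]++ -> VV[1]=[2, 3, 0]
Event 5: SEND 1->0: VV[1][1]++ -> VV[1]=[2, 4, 0], msg_vec=[2, 4, 0]; VV[0]=max(VV[0],msg_vec) then VV[0][0]++ -> VV[0]=[4, 4, 0]
Event 1 stamp: [1, 0, 0]
Event 5 stamp: [2, 4, 0]
[1, 0, 0] <= [2, 4, 0]? True. Equal? False. Happens-before: True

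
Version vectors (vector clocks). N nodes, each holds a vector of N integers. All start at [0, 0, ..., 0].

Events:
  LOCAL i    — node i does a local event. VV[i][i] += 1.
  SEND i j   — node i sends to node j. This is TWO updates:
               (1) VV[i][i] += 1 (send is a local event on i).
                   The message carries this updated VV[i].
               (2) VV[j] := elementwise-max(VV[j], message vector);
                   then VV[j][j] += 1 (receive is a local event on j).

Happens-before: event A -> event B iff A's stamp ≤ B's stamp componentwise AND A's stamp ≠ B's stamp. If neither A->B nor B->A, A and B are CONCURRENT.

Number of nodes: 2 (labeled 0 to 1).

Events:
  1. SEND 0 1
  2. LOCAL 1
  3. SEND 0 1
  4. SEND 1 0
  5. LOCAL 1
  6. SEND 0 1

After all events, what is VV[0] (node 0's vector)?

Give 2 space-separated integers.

Answer: 4 4

Derivation:
Initial: VV[0]=[0, 0]
Initial: VV[1]=[0, 0]
Event 1: SEND 0->1: VV[0][0]++ -> VV[0]=[1, 0], msg_vec=[1, 0]; VV[1]=max(VV[1],msg_vec) then VV[1][1]++ -> VV[1]=[1, 1]
Event 2: LOCAL 1: VV[1][1]++ -> VV[1]=[1, 2]
Event 3: SEND 0->1: VV[0][0]++ -> VV[0]=[2, 0], msg_vec=[2, 0]; VV[1]=max(VV[1],msg_vec) then VV[1][1]++ -> VV[1]=[2, 3]
Event 4: SEND 1->0: VV[1][1]++ -> VV[1]=[2, 4], msg_vec=[2, 4]; VV[0]=max(VV[0],msg_vec) then VV[0][0]++ -> VV[0]=[3, 4]
Event 5: LOCAL 1: VV[1][1]++ -> VV[1]=[2, 5]
Event 6: SEND 0->1: VV[0][0]++ -> VV[0]=[4, 4], msg_vec=[4, 4]; VV[1]=max(VV[1],msg_vec) then VV[1][1]++ -> VV[1]=[4, 6]
Final vectors: VV[0]=[4, 4]; VV[1]=[4, 6]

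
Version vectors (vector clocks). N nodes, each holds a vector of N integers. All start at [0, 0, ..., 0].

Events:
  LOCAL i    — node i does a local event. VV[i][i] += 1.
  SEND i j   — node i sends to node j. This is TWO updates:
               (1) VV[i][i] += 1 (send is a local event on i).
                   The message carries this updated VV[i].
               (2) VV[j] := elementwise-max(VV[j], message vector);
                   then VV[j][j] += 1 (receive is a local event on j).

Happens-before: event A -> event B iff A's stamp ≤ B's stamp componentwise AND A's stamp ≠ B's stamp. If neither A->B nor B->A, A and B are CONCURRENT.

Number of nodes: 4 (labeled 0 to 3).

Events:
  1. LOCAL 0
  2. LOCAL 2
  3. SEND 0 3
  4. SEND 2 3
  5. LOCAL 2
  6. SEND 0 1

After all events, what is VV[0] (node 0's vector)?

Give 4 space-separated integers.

Answer: 3 0 0 0

Derivation:
Initial: VV[0]=[0, 0, 0, 0]
Initial: VV[1]=[0, 0, 0, 0]
Initial: VV[2]=[0, 0, 0, 0]
Initial: VV[3]=[0, 0, 0, 0]
Event 1: LOCAL 0: VV[0][0]++ -> VV[0]=[1, 0, 0, 0]
Event 2: LOCAL 2: VV[2][2]++ -> VV[2]=[0, 0, 1, 0]
Event 3: SEND 0->3: VV[0][0]++ -> VV[0]=[2, 0, 0, 0], msg_vec=[2, 0, 0, 0]; VV[3]=max(VV[3],msg_vec) then VV[3][3]++ -> VV[3]=[2, 0, 0, 1]
Event 4: SEND 2->3: VV[2][2]++ -> VV[2]=[0, 0, 2, 0], msg_vec=[0, 0, 2, 0]; VV[3]=max(VV[3],msg_vec) then VV[3][3]++ -> VV[3]=[2, 0, 2, 2]
Event 5: LOCAL 2: VV[2][2]++ -> VV[2]=[0, 0, 3, 0]
Event 6: SEND 0->1: VV[0][0]++ -> VV[0]=[3, 0, 0, 0], msg_vec=[3, 0, 0, 0]; VV[1]=max(VV[1],msg_vec) then VV[1][1]++ -> VV[1]=[3, 1, 0, 0]
Final vectors: VV[0]=[3, 0, 0, 0]; VV[1]=[3, 1, 0, 0]; VV[2]=[0, 0, 3, 0]; VV[3]=[2, 0, 2, 2]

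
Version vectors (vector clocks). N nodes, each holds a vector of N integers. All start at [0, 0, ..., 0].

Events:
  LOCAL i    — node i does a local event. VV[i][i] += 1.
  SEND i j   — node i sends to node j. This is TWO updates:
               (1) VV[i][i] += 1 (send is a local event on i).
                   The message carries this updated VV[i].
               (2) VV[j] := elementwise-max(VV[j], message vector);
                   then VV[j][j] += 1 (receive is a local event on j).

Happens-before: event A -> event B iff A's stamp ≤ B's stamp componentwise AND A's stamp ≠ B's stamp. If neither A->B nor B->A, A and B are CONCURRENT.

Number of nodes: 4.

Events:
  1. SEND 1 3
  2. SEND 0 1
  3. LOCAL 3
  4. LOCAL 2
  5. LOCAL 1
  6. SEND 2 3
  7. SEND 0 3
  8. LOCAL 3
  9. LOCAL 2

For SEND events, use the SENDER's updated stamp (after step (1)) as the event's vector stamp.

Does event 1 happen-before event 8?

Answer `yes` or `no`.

Answer: yes

Derivation:
Initial: VV[0]=[0, 0, 0, 0]
Initial: VV[1]=[0, 0, 0, 0]
Initial: VV[2]=[0, 0, 0, 0]
Initial: VV[3]=[0, 0, 0, 0]
Event 1: SEND 1->3: VV[1][1]++ -> VV[1]=[0, 1, 0, 0], msg_vec=[0, 1, 0, 0]; VV[3]=max(VV[3],msg_vec) then VV[3][3]++ -> VV[3]=[0, 1, 0, 1]
Event 2: SEND 0->1: VV[0][0]++ -> VV[0]=[1, 0, 0, 0], msg_vec=[1, 0, 0, 0]; VV[1]=max(VV[1],msg_vec) then VV[1][1]++ -> VV[1]=[1, 2, 0, 0]
Event 3: LOCAL 3: VV[3][3]++ -> VV[3]=[0, 1, 0, 2]
Event 4: LOCAL 2: VV[2][2]++ -> VV[2]=[0, 0, 1, 0]
Event 5: LOCAL 1: VV[1][1]++ -> VV[1]=[1, 3, 0, 0]
Event 6: SEND 2->3: VV[2][2]++ -> VV[2]=[0, 0, 2, 0], msg_vec=[0, 0, 2, 0]; VV[3]=max(VV[3],msg_vec) then VV[3][3]++ -> VV[3]=[0, 1, 2, 3]
Event 7: SEND 0->3: VV[0][0]++ -> VV[0]=[2, 0, 0, 0], msg_vec=[2, 0, 0, 0]; VV[3]=max(VV[3],msg_vec) then VV[3][3]++ -> VV[3]=[2, 1, 2, 4]
Event 8: LOCAL 3: VV[3][3]++ -> VV[3]=[2, 1, 2, 5]
Event 9: LOCAL 2: VV[2][2]++ -> VV[2]=[0, 0, 3, 0]
Event 1 stamp: [0, 1, 0, 0]
Event 8 stamp: [2, 1, 2, 5]
[0, 1, 0, 0] <= [2, 1, 2, 5]? True. Equal? False. Happens-before: True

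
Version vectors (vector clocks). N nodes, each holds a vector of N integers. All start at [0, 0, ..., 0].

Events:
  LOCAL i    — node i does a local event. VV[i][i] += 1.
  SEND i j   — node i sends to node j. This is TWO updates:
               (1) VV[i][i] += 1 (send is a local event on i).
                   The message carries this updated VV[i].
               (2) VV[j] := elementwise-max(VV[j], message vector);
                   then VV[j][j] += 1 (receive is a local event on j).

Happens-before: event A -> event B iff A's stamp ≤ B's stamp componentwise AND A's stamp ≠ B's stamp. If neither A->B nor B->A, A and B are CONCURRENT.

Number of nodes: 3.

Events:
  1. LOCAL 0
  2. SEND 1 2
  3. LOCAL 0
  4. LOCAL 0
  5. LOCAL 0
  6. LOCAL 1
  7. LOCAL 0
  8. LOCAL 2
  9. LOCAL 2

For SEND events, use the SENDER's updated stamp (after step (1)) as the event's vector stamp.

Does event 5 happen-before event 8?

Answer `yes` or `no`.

Initial: VV[0]=[0, 0, 0]
Initial: VV[1]=[0, 0, 0]
Initial: VV[2]=[0, 0, 0]
Event 1: LOCAL 0: VV[0][0]++ -> VV[0]=[1, 0, 0]
Event 2: SEND 1->2: VV[1][1]++ -> VV[1]=[0, 1, 0], msg_vec=[0, 1, 0]; VV[2]=max(VV[2],msg_vec) then VV[2][2]++ -> VV[2]=[0, 1, 1]
Event 3: LOCAL 0: VV[0][0]++ -> VV[0]=[2, 0, 0]
Event 4: LOCAL 0: VV[0][0]++ -> VV[0]=[3, 0, 0]
Event 5: LOCAL 0: VV[0][0]++ -> VV[0]=[4, 0, 0]
Event 6: LOCAL 1: VV[1][1]++ -> VV[1]=[0, 2, 0]
Event 7: LOCAL 0: VV[0][0]++ -> VV[0]=[5, 0, 0]
Event 8: LOCAL 2: VV[2][2]++ -> VV[2]=[0, 1, 2]
Event 9: LOCAL 2: VV[2][2]++ -> VV[2]=[0, 1, 3]
Event 5 stamp: [4, 0, 0]
Event 8 stamp: [0, 1, 2]
[4, 0, 0] <= [0, 1, 2]? False. Equal? False. Happens-before: False

Answer: no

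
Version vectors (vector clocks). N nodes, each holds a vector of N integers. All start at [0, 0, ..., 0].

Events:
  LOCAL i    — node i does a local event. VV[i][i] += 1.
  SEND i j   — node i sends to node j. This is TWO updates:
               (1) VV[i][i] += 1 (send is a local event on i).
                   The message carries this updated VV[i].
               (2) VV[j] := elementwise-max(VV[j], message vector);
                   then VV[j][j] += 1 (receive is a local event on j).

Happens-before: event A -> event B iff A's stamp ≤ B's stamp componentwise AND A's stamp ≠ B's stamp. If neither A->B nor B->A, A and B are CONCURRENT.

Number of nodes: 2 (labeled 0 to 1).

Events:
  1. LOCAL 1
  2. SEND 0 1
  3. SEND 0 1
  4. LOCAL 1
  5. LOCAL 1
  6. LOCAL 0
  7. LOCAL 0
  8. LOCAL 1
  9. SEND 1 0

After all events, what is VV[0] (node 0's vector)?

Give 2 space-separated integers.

Answer: 5 7

Derivation:
Initial: VV[0]=[0, 0]
Initial: VV[1]=[0, 0]
Event 1: LOCAL 1: VV[1][1]++ -> VV[1]=[0, 1]
Event 2: SEND 0->1: VV[0][0]++ -> VV[0]=[1, 0], msg_vec=[1, 0]; VV[1]=max(VV[1],msg_vec) then VV[1][1]++ -> VV[1]=[1, 2]
Event 3: SEND 0->1: VV[0][0]++ -> VV[0]=[2, 0], msg_vec=[2, 0]; VV[1]=max(VV[1],msg_vec) then VV[1][1]++ -> VV[1]=[2, 3]
Event 4: LOCAL 1: VV[1][1]++ -> VV[1]=[2, 4]
Event 5: LOCAL 1: VV[1][1]++ -> VV[1]=[2, 5]
Event 6: LOCAL 0: VV[0][0]++ -> VV[0]=[3, 0]
Event 7: LOCAL 0: VV[0][0]++ -> VV[0]=[4, 0]
Event 8: LOCAL 1: VV[1][1]++ -> VV[1]=[2, 6]
Event 9: SEND 1->0: VV[1][1]++ -> VV[1]=[2, 7], msg_vec=[2, 7]; VV[0]=max(VV[0],msg_vec) then VV[0][0]++ -> VV[0]=[5, 7]
Final vectors: VV[0]=[5, 7]; VV[1]=[2, 7]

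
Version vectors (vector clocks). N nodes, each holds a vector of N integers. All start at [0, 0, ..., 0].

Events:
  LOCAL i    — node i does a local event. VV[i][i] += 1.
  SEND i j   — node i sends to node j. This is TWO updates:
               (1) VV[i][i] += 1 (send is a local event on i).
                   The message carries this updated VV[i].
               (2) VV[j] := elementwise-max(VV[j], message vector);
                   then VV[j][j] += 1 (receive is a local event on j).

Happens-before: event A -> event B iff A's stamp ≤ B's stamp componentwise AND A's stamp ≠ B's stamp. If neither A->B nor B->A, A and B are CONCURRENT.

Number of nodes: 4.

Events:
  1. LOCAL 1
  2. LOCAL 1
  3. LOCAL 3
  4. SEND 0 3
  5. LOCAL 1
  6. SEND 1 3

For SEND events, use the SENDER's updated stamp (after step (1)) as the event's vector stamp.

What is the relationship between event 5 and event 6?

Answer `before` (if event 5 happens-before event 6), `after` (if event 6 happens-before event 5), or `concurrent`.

Initial: VV[0]=[0, 0, 0, 0]
Initial: VV[1]=[0, 0, 0, 0]
Initial: VV[2]=[0, 0, 0, 0]
Initial: VV[3]=[0, 0, 0, 0]
Event 1: LOCAL 1: VV[1][1]++ -> VV[1]=[0, 1, 0, 0]
Event 2: LOCAL 1: VV[1][1]++ -> VV[1]=[0, 2, 0, 0]
Event 3: LOCAL 3: VV[3][3]++ -> VV[3]=[0, 0, 0, 1]
Event 4: SEND 0->3: VV[0][0]++ -> VV[0]=[1, 0, 0, 0], msg_vec=[1, 0, 0, 0]; VV[3]=max(VV[3],msg_vec) then VV[3][3]++ -> VV[3]=[1, 0, 0, 2]
Event 5: LOCAL 1: VV[1][1]++ -> VV[1]=[0, 3, 0, 0]
Event 6: SEND 1->3: VV[1][1]++ -> VV[1]=[0, 4, 0, 0], msg_vec=[0, 4, 0, 0]; VV[3]=max(VV[3],msg_vec) then VV[3][3]++ -> VV[3]=[1, 4, 0, 3]
Event 5 stamp: [0, 3, 0, 0]
Event 6 stamp: [0, 4, 0, 0]
[0, 3, 0, 0] <= [0, 4, 0, 0]? True
[0, 4, 0, 0] <= [0, 3, 0, 0]? False
Relation: before

Answer: before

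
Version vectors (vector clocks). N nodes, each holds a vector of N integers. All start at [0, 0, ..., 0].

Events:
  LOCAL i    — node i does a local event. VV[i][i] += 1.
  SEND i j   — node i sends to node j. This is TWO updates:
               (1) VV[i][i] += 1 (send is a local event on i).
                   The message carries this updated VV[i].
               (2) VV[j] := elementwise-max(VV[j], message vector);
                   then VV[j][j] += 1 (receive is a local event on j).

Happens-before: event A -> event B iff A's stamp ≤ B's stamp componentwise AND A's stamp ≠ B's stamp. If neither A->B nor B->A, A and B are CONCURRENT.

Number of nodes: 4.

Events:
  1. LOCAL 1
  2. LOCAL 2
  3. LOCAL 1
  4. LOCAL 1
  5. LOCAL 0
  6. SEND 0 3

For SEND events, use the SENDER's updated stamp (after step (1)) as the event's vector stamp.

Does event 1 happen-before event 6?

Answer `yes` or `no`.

Answer: no

Derivation:
Initial: VV[0]=[0, 0, 0, 0]
Initial: VV[1]=[0, 0, 0, 0]
Initial: VV[2]=[0, 0, 0, 0]
Initial: VV[3]=[0, 0, 0, 0]
Event 1: LOCAL 1: VV[1][1]++ -> VV[1]=[0, 1, 0, 0]
Event 2: LOCAL 2: VV[2][2]++ -> VV[2]=[0, 0, 1, 0]
Event 3: LOCAL 1: VV[1][1]++ -> VV[1]=[0, 2, 0, 0]
Event 4: LOCAL 1: VV[1][1]++ -> VV[1]=[0, 3, 0, 0]
Event 5: LOCAL 0: VV[0][0]++ -> VV[0]=[1, 0, 0, 0]
Event 6: SEND 0->3: VV[0][0]++ -> VV[0]=[2, 0, 0, 0], msg_vec=[2, 0, 0, 0]; VV[3]=max(VV[3],msg_vec) then VV[3][3]++ -> VV[3]=[2, 0, 0, 1]
Event 1 stamp: [0, 1, 0, 0]
Event 6 stamp: [2, 0, 0, 0]
[0, 1, 0, 0] <= [2, 0, 0, 0]? False. Equal? False. Happens-before: False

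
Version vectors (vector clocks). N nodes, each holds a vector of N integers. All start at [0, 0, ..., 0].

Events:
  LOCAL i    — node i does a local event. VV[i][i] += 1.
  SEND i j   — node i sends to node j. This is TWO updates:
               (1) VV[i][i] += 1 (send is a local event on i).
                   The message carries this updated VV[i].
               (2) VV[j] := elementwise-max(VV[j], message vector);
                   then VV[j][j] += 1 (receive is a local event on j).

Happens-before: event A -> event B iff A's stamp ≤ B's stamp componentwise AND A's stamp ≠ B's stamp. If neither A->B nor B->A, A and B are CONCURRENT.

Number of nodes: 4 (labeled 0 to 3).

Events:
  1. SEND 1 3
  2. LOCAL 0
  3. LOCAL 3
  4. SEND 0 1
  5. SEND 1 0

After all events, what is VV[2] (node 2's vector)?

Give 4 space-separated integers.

Answer: 0 0 0 0

Derivation:
Initial: VV[0]=[0, 0, 0, 0]
Initial: VV[1]=[0, 0, 0, 0]
Initial: VV[2]=[0, 0, 0, 0]
Initial: VV[3]=[0, 0, 0, 0]
Event 1: SEND 1->3: VV[1][1]++ -> VV[1]=[0, 1, 0, 0], msg_vec=[0, 1, 0, 0]; VV[3]=max(VV[3],msg_vec) then VV[3][3]++ -> VV[3]=[0, 1, 0, 1]
Event 2: LOCAL 0: VV[0][0]++ -> VV[0]=[1, 0, 0, 0]
Event 3: LOCAL 3: VV[3][3]++ -> VV[3]=[0, 1, 0, 2]
Event 4: SEND 0->1: VV[0][0]++ -> VV[0]=[2, 0, 0, 0], msg_vec=[2, 0, 0, 0]; VV[1]=max(VV[1],msg_vec) then VV[1][1]++ -> VV[1]=[2, 2, 0, 0]
Event 5: SEND 1->0: VV[1][1]++ -> VV[1]=[2, 3, 0, 0], msg_vec=[2, 3, 0, 0]; VV[0]=max(VV[0],msg_vec) then VV[0][0]++ -> VV[0]=[3, 3, 0, 0]
Final vectors: VV[0]=[3, 3, 0, 0]; VV[1]=[2, 3, 0, 0]; VV[2]=[0, 0, 0, 0]; VV[3]=[0, 1, 0, 2]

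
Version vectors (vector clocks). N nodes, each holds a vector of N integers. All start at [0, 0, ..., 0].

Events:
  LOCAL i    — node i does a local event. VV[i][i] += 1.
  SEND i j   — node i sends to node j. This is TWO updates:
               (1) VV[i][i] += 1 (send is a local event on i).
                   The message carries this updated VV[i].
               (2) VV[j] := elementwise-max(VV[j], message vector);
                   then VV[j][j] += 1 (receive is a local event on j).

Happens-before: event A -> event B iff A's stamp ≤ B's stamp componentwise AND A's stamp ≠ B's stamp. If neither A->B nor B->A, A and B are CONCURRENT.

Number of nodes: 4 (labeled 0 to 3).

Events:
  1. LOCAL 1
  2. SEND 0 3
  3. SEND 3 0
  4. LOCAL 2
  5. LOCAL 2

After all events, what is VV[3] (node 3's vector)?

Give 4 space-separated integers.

Answer: 1 0 0 2

Derivation:
Initial: VV[0]=[0, 0, 0, 0]
Initial: VV[1]=[0, 0, 0, 0]
Initial: VV[2]=[0, 0, 0, 0]
Initial: VV[3]=[0, 0, 0, 0]
Event 1: LOCAL 1: VV[1][1]++ -> VV[1]=[0, 1, 0, 0]
Event 2: SEND 0->3: VV[0][0]++ -> VV[0]=[1, 0, 0, 0], msg_vec=[1, 0, 0, 0]; VV[3]=max(VV[3],msg_vec) then VV[3][3]++ -> VV[3]=[1, 0, 0, 1]
Event 3: SEND 3->0: VV[3][3]++ -> VV[3]=[1, 0, 0, 2], msg_vec=[1, 0, 0, 2]; VV[0]=max(VV[0],msg_vec) then VV[0][0]++ -> VV[0]=[2, 0, 0, 2]
Event 4: LOCAL 2: VV[2][2]++ -> VV[2]=[0, 0, 1, 0]
Event 5: LOCAL 2: VV[2][2]++ -> VV[2]=[0, 0, 2, 0]
Final vectors: VV[0]=[2, 0, 0, 2]; VV[1]=[0, 1, 0, 0]; VV[2]=[0, 0, 2, 0]; VV[3]=[1, 0, 0, 2]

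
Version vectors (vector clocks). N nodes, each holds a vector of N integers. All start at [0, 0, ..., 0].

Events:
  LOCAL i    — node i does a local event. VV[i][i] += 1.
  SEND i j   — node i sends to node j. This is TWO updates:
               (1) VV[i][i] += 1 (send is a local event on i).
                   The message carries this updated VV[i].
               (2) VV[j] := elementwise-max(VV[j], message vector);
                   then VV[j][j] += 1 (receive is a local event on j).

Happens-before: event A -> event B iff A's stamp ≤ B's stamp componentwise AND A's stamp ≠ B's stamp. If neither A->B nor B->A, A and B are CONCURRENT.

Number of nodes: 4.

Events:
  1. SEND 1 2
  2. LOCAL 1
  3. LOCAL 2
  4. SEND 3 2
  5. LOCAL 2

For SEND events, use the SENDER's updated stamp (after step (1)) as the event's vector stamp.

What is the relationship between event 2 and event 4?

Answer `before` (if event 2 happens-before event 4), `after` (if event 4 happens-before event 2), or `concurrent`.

Answer: concurrent

Derivation:
Initial: VV[0]=[0, 0, 0, 0]
Initial: VV[1]=[0, 0, 0, 0]
Initial: VV[2]=[0, 0, 0, 0]
Initial: VV[3]=[0, 0, 0, 0]
Event 1: SEND 1->2: VV[1][1]++ -> VV[1]=[0, 1, 0, 0], msg_vec=[0, 1, 0, 0]; VV[2]=max(VV[2],msg_vec) then VV[2][2]++ -> VV[2]=[0, 1, 1, 0]
Event 2: LOCAL 1: VV[1][1]++ -> VV[1]=[0, 2, 0, 0]
Event 3: LOCAL 2: VV[2][2]++ -> VV[2]=[0, 1, 2, 0]
Event 4: SEND 3->2: VV[3][3]++ -> VV[3]=[0, 0, 0, 1], msg_vec=[0, 0, 0, 1]; VV[2]=max(VV[2],msg_vec) then VV[2][2]++ -> VV[2]=[0, 1, 3, 1]
Event 5: LOCAL 2: VV[2][2]++ -> VV[2]=[0, 1, 4, 1]
Event 2 stamp: [0, 2, 0, 0]
Event 4 stamp: [0, 0, 0, 1]
[0, 2, 0, 0] <= [0, 0, 0, 1]? False
[0, 0, 0, 1] <= [0, 2, 0, 0]? False
Relation: concurrent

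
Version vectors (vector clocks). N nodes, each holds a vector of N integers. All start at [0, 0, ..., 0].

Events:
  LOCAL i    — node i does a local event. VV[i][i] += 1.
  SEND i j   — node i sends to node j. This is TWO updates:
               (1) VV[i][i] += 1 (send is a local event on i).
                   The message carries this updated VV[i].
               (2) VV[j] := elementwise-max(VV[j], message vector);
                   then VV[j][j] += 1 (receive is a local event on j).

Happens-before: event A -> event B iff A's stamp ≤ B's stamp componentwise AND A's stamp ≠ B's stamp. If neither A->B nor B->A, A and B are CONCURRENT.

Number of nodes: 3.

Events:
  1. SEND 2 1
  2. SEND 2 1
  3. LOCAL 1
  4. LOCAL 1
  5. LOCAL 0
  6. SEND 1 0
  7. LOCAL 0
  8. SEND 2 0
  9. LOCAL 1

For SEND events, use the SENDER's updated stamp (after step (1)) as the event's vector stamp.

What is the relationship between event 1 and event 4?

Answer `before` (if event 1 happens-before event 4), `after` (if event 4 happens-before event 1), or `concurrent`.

Answer: before

Derivation:
Initial: VV[0]=[0, 0, 0]
Initial: VV[1]=[0, 0, 0]
Initial: VV[2]=[0, 0, 0]
Event 1: SEND 2->1: VV[2][2]++ -> VV[2]=[0, 0, 1], msg_vec=[0, 0, 1]; VV[1]=max(VV[1],msg_vec) then VV[1][1]++ -> VV[1]=[0, 1, 1]
Event 2: SEND 2->1: VV[2][2]++ -> VV[2]=[0, 0, 2], msg_vec=[0, 0, 2]; VV[1]=max(VV[1],msg_vec) then VV[1][1]++ -> VV[1]=[0, 2, 2]
Event 3: LOCAL 1: VV[1][1]++ -> VV[1]=[0, 3, 2]
Event 4: LOCAL 1: VV[1][1]++ -> VV[1]=[0, 4, 2]
Event 5: LOCAL 0: VV[0][0]++ -> VV[0]=[1, 0, 0]
Event 6: SEND 1->0: VV[1][1]++ -> VV[1]=[0, 5, 2], msg_vec=[0, 5, 2]; VV[0]=max(VV[0],msg_vec) then VV[0][0]++ -> VV[0]=[2, 5, 2]
Event 7: LOCAL 0: VV[0][0]++ -> VV[0]=[3, 5, 2]
Event 8: SEND 2->0: VV[2][2]++ -> VV[2]=[0, 0, 3], msg_vec=[0, 0, 3]; VV[0]=max(VV[0],msg_vec) then VV[0][0]++ -> VV[0]=[4, 5, 3]
Event 9: LOCAL 1: VV[1][1]++ -> VV[1]=[0, 6, 2]
Event 1 stamp: [0, 0, 1]
Event 4 stamp: [0, 4, 2]
[0, 0, 1] <= [0, 4, 2]? True
[0, 4, 2] <= [0, 0, 1]? False
Relation: before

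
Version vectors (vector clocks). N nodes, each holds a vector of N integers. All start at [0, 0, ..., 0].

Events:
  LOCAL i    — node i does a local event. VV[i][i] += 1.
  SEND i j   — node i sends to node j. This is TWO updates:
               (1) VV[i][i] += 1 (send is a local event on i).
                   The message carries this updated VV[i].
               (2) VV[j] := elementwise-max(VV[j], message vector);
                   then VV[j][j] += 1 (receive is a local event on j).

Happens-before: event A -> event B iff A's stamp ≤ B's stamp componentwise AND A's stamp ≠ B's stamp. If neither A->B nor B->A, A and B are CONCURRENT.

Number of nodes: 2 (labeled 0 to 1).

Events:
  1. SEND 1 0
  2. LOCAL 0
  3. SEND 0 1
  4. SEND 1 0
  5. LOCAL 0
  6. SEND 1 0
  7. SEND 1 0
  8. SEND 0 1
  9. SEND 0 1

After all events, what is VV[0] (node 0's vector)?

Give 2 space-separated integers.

Initial: VV[0]=[0, 0]
Initial: VV[1]=[0, 0]
Event 1: SEND 1->0: VV[1][1]++ -> VV[1]=[0, 1], msg_vec=[0, 1]; VV[0]=max(VV[0],msg_vec) then VV[0][0]++ -> VV[0]=[1, 1]
Event 2: LOCAL 0: VV[0][0]++ -> VV[0]=[2, 1]
Event 3: SEND 0->1: VV[0][0]++ -> VV[0]=[3, 1], msg_vec=[3, 1]; VV[1]=max(VV[1],msg_vec) then VV[1][1]++ -> VV[1]=[3, 2]
Event 4: SEND 1->0: VV[1][1]++ -> VV[1]=[3, 3], msg_vec=[3, 3]; VV[0]=max(VV[0],msg_vec) then VV[0][0]++ -> VV[0]=[4, 3]
Event 5: LOCAL 0: VV[0][0]++ -> VV[0]=[5, 3]
Event 6: SEND 1->0: VV[1][1]++ -> VV[1]=[3, 4], msg_vec=[3, 4]; VV[0]=max(VV[0],msg_vec) then VV[0][0]++ -> VV[0]=[6, 4]
Event 7: SEND 1->0: VV[1][1]++ -> VV[1]=[3, 5], msg_vec=[3, 5]; VV[0]=max(VV[0],msg_vec) then VV[0][0]++ -> VV[0]=[7, 5]
Event 8: SEND 0->1: VV[0][0]++ -> VV[0]=[8, 5], msg_vec=[8, 5]; VV[1]=max(VV[1],msg_vec) then VV[1][1]++ -> VV[1]=[8, 6]
Event 9: SEND 0->1: VV[0][0]++ -> VV[0]=[9, 5], msg_vec=[9, 5]; VV[1]=max(VV[1],msg_vec) then VV[1][1]++ -> VV[1]=[9, 7]
Final vectors: VV[0]=[9, 5]; VV[1]=[9, 7]

Answer: 9 5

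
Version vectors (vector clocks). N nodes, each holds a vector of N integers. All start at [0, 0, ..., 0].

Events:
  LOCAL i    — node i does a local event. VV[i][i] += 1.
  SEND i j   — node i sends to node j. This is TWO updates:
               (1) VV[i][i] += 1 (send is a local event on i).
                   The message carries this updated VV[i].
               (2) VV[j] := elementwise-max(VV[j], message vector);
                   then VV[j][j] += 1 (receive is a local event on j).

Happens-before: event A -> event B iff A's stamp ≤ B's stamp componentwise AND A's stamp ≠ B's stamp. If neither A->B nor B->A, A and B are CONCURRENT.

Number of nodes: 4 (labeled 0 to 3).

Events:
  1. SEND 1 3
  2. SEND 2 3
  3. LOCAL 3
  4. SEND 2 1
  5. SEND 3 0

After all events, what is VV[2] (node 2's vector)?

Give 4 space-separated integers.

Answer: 0 0 2 0

Derivation:
Initial: VV[0]=[0, 0, 0, 0]
Initial: VV[1]=[0, 0, 0, 0]
Initial: VV[2]=[0, 0, 0, 0]
Initial: VV[3]=[0, 0, 0, 0]
Event 1: SEND 1->3: VV[1][1]++ -> VV[1]=[0, 1, 0, 0], msg_vec=[0, 1, 0, 0]; VV[3]=max(VV[3],msg_vec) then VV[3][3]++ -> VV[3]=[0, 1, 0, 1]
Event 2: SEND 2->3: VV[2][2]++ -> VV[2]=[0, 0, 1, 0], msg_vec=[0, 0, 1, 0]; VV[3]=max(VV[3],msg_vec) then VV[3][3]++ -> VV[3]=[0, 1, 1, 2]
Event 3: LOCAL 3: VV[3][3]++ -> VV[3]=[0, 1, 1, 3]
Event 4: SEND 2->1: VV[2][2]++ -> VV[2]=[0, 0, 2, 0], msg_vec=[0, 0, 2, 0]; VV[1]=max(VV[1],msg_vec) then VV[1][1]++ -> VV[1]=[0, 2, 2, 0]
Event 5: SEND 3->0: VV[3][3]++ -> VV[3]=[0, 1, 1, 4], msg_vec=[0, 1, 1, 4]; VV[0]=max(VV[0],msg_vec) then VV[0][0]++ -> VV[0]=[1, 1, 1, 4]
Final vectors: VV[0]=[1, 1, 1, 4]; VV[1]=[0, 2, 2, 0]; VV[2]=[0, 0, 2, 0]; VV[3]=[0, 1, 1, 4]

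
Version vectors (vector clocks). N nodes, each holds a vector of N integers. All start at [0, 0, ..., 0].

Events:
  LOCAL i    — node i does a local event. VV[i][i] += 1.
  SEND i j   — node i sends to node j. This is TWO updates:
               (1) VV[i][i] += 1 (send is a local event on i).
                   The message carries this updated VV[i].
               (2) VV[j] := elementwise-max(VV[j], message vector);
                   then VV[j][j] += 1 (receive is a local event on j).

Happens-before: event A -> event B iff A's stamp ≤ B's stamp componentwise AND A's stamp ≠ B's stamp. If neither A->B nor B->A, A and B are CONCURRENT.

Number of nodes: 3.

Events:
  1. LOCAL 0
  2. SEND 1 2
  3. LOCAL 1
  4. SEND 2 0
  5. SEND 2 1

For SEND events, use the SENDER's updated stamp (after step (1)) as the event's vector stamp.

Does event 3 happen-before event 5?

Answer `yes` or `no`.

Answer: no

Derivation:
Initial: VV[0]=[0, 0, 0]
Initial: VV[1]=[0, 0, 0]
Initial: VV[2]=[0, 0, 0]
Event 1: LOCAL 0: VV[0][0]++ -> VV[0]=[1, 0, 0]
Event 2: SEND 1->2: VV[1][1]++ -> VV[1]=[0, 1, 0], msg_vec=[0, 1, 0]; VV[2]=max(VV[2],msg_vec) then VV[2][2]++ -> VV[2]=[0, 1, 1]
Event 3: LOCAL 1: VV[1][1]++ -> VV[1]=[0, 2, 0]
Event 4: SEND 2->0: VV[2][2]++ -> VV[2]=[0, 1, 2], msg_vec=[0, 1, 2]; VV[0]=max(VV[0],msg_vec) then VV[0][0]++ -> VV[0]=[2, 1, 2]
Event 5: SEND 2->1: VV[2][2]++ -> VV[2]=[0, 1, 3], msg_vec=[0, 1, 3]; VV[1]=max(VV[1],msg_vec) then VV[1][1]++ -> VV[1]=[0, 3, 3]
Event 3 stamp: [0, 2, 0]
Event 5 stamp: [0, 1, 3]
[0, 2, 0] <= [0, 1, 3]? False. Equal? False. Happens-before: False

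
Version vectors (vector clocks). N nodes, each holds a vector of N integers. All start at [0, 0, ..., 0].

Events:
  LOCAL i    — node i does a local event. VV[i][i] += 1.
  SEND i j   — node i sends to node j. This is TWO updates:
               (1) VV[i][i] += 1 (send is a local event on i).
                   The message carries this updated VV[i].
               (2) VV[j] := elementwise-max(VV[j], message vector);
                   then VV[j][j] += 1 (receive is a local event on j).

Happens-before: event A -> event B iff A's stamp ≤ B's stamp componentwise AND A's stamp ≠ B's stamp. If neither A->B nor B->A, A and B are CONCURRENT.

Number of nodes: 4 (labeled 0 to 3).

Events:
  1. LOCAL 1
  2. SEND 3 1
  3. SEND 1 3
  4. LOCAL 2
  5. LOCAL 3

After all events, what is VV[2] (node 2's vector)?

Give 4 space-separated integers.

Initial: VV[0]=[0, 0, 0, 0]
Initial: VV[1]=[0, 0, 0, 0]
Initial: VV[2]=[0, 0, 0, 0]
Initial: VV[3]=[0, 0, 0, 0]
Event 1: LOCAL 1: VV[1][1]++ -> VV[1]=[0, 1, 0, 0]
Event 2: SEND 3->1: VV[3][3]++ -> VV[3]=[0, 0, 0, 1], msg_vec=[0, 0, 0, 1]; VV[1]=max(VV[1],msg_vec) then VV[1][1]++ -> VV[1]=[0, 2, 0, 1]
Event 3: SEND 1->3: VV[1][1]++ -> VV[1]=[0, 3, 0, 1], msg_vec=[0, 3, 0, 1]; VV[3]=max(VV[3],msg_vec) then VV[3][3]++ -> VV[3]=[0, 3, 0, 2]
Event 4: LOCAL 2: VV[2][2]++ -> VV[2]=[0, 0, 1, 0]
Event 5: LOCAL 3: VV[3][3]++ -> VV[3]=[0, 3, 0, 3]
Final vectors: VV[0]=[0, 0, 0, 0]; VV[1]=[0, 3, 0, 1]; VV[2]=[0, 0, 1, 0]; VV[3]=[0, 3, 0, 3]

Answer: 0 0 1 0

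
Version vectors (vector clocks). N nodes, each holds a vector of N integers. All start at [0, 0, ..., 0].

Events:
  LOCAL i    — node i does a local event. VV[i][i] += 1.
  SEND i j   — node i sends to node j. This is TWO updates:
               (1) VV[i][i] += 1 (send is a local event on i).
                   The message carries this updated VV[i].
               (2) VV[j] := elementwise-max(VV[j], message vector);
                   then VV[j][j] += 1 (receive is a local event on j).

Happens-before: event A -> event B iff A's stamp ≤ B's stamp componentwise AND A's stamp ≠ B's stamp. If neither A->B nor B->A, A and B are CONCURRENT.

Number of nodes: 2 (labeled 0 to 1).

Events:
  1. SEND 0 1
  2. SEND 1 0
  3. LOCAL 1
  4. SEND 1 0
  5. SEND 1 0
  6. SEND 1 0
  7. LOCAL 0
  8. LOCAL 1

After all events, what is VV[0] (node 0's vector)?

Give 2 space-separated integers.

Initial: VV[0]=[0, 0]
Initial: VV[1]=[0, 0]
Event 1: SEND 0->1: VV[0][0]++ -> VV[0]=[1, 0], msg_vec=[1, 0]; VV[1]=max(VV[1],msg_vec) then VV[1][1]++ -> VV[1]=[1, 1]
Event 2: SEND 1->0: VV[1][1]++ -> VV[1]=[1, 2], msg_vec=[1, 2]; VV[0]=max(VV[0],msg_vec) then VV[0][0]++ -> VV[0]=[2, 2]
Event 3: LOCAL 1: VV[1][1]++ -> VV[1]=[1, 3]
Event 4: SEND 1->0: VV[1][1]++ -> VV[1]=[1, 4], msg_vec=[1, 4]; VV[0]=max(VV[0],msg_vec) then VV[0][0]++ -> VV[0]=[3, 4]
Event 5: SEND 1->0: VV[1][1]++ -> VV[1]=[1, 5], msg_vec=[1, 5]; VV[0]=max(VV[0],msg_vec) then VV[0][0]++ -> VV[0]=[4, 5]
Event 6: SEND 1->0: VV[1][1]++ -> VV[1]=[1, 6], msg_vec=[1, 6]; VV[0]=max(VV[0],msg_vec) then VV[0][0]++ -> VV[0]=[5, 6]
Event 7: LOCAL 0: VV[0][0]++ -> VV[0]=[6, 6]
Event 8: LOCAL 1: VV[1][1]++ -> VV[1]=[1, 7]
Final vectors: VV[0]=[6, 6]; VV[1]=[1, 7]

Answer: 6 6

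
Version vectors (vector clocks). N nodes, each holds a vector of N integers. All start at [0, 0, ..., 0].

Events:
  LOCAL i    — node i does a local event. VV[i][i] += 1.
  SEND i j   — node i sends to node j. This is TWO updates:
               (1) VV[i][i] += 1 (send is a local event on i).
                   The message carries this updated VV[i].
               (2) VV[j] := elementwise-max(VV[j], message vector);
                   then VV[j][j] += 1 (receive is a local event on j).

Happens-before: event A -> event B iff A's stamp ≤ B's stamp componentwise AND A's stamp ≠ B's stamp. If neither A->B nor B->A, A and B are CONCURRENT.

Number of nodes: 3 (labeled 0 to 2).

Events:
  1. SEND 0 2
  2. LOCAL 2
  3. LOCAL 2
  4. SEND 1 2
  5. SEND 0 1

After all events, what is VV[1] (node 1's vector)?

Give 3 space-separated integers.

Initial: VV[0]=[0, 0, 0]
Initial: VV[1]=[0, 0, 0]
Initial: VV[2]=[0, 0, 0]
Event 1: SEND 0->2: VV[0][0]++ -> VV[0]=[1, 0, 0], msg_vec=[1, 0, 0]; VV[2]=max(VV[2],msg_vec) then VV[2][2]++ -> VV[2]=[1, 0, 1]
Event 2: LOCAL 2: VV[2][2]++ -> VV[2]=[1, 0, 2]
Event 3: LOCAL 2: VV[2][2]++ -> VV[2]=[1, 0, 3]
Event 4: SEND 1->2: VV[1][1]++ -> VV[1]=[0, 1, 0], msg_vec=[0, 1, 0]; VV[2]=max(VV[2],msg_vec) then VV[2][2]++ -> VV[2]=[1, 1, 4]
Event 5: SEND 0->1: VV[0][0]++ -> VV[0]=[2, 0, 0], msg_vec=[2, 0, 0]; VV[1]=max(VV[1],msg_vec) then VV[1][1]++ -> VV[1]=[2, 2, 0]
Final vectors: VV[0]=[2, 0, 0]; VV[1]=[2, 2, 0]; VV[2]=[1, 1, 4]

Answer: 2 2 0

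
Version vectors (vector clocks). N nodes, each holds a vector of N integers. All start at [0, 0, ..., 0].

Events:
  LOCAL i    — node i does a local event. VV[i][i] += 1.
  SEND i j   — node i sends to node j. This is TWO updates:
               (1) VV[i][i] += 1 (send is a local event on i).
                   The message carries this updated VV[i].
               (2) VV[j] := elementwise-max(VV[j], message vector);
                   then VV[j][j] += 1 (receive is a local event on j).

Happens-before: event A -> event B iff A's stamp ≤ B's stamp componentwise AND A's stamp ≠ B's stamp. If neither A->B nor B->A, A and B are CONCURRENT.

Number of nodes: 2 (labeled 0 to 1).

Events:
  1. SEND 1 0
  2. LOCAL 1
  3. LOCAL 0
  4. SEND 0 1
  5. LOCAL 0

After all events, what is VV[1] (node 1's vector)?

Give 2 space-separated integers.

Initial: VV[0]=[0, 0]
Initial: VV[1]=[0, 0]
Event 1: SEND 1->0: VV[1][1]++ -> VV[1]=[0, 1], msg_vec=[0, 1]; VV[0]=max(VV[0],msg_vec) then VV[0][0]++ -> VV[0]=[1, 1]
Event 2: LOCAL 1: VV[1][1]++ -> VV[1]=[0, 2]
Event 3: LOCAL 0: VV[0][0]++ -> VV[0]=[2, 1]
Event 4: SEND 0->1: VV[0][0]++ -> VV[0]=[3, 1], msg_vec=[3, 1]; VV[1]=max(VV[1],msg_vec) then VV[1][1]++ -> VV[1]=[3, 3]
Event 5: LOCAL 0: VV[0][0]++ -> VV[0]=[4, 1]
Final vectors: VV[0]=[4, 1]; VV[1]=[3, 3]

Answer: 3 3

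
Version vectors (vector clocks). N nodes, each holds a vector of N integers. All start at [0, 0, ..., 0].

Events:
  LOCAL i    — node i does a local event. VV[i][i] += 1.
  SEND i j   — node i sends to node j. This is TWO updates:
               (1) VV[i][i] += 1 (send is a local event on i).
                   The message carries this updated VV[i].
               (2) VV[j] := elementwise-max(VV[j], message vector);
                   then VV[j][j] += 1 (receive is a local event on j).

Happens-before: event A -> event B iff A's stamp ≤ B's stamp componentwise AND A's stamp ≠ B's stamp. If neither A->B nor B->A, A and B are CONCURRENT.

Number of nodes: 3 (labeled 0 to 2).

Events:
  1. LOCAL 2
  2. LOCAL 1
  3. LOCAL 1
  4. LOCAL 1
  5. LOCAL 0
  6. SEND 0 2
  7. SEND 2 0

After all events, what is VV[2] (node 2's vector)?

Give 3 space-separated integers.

Answer: 2 0 3

Derivation:
Initial: VV[0]=[0, 0, 0]
Initial: VV[1]=[0, 0, 0]
Initial: VV[2]=[0, 0, 0]
Event 1: LOCAL 2: VV[2][2]++ -> VV[2]=[0, 0, 1]
Event 2: LOCAL 1: VV[1][1]++ -> VV[1]=[0, 1, 0]
Event 3: LOCAL 1: VV[1][1]++ -> VV[1]=[0, 2, 0]
Event 4: LOCAL 1: VV[1][1]++ -> VV[1]=[0, 3, 0]
Event 5: LOCAL 0: VV[0][0]++ -> VV[0]=[1, 0, 0]
Event 6: SEND 0->2: VV[0][0]++ -> VV[0]=[2, 0, 0], msg_vec=[2, 0, 0]; VV[2]=max(VV[2],msg_vec) then VV[2][2]++ -> VV[2]=[2, 0, 2]
Event 7: SEND 2->0: VV[2][2]++ -> VV[2]=[2, 0, 3], msg_vec=[2, 0, 3]; VV[0]=max(VV[0],msg_vec) then VV[0][0]++ -> VV[0]=[3, 0, 3]
Final vectors: VV[0]=[3, 0, 3]; VV[1]=[0, 3, 0]; VV[2]=[2, 0, 3]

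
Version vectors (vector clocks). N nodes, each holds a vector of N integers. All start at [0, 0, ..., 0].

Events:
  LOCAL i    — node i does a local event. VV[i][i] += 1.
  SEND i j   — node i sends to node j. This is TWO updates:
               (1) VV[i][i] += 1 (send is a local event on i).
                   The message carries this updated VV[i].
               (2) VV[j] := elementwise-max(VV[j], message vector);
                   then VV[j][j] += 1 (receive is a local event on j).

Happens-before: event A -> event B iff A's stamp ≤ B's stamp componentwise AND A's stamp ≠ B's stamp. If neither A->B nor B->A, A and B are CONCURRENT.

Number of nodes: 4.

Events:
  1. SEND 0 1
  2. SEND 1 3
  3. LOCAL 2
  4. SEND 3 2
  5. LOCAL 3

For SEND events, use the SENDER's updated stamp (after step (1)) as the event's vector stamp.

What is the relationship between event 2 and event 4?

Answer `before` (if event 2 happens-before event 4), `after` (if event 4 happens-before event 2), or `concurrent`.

Answer: before

Derivation:
Initial: VV[0]=[0, 0, 0, 0]
Initial: VV[1]=[0, 0, 0, 0]
Initial: VV[2]=[0, 0, 0, 0]
Initial: VV[3]=[0, 0, 0, 0]
Event 1: SEND 0->1: VV[0][0]++ -> VV[0]=[1, 0, 0, 0], msg_vec=[1, 0, 0, 0]; VV[1]=max(VV[1],msg_vec) then VV[1][1]++ -> VV[1]=[1, 1, 0, 0]
Event 2: SEND 1->3: VV[1][1]++ -> VV[1]=[1, 2, 0, 0], msg_vec=[1, 2, 0, 0]; VV[3]=max(VV[3],msg_vec) then VV[3][3]++ -> VV[3]=[1, 2, 0, 1]
Event 3: LOCAL 2: VV[2][2]++ -> VV[2]=[0, 0, 1, 0]
Event 4: SEND 3->2: VV[3][3]++ -> VV[3]=[1, 2, 0, 2], msg_vec=[1, 2, 0, 2]; VV[2]=max(VV[2],msg_vec) then VV[2][2]++ -> VV[2]=[1, 2, 2, 2]
Event 5: LOCAL 3: VV[3][3]++ -> VV[3]=[1, 2, 0, 3]
Event 2 stamp: [1, 2, 0, 0]
Event 4 stamp: [1, 2, 0, 2]
[1, 2, 0, 0] <= [1, 2, 0, 2]? True
[1, 2, 0, 2] <= [1, 2, 0, 0]? False
Relation: before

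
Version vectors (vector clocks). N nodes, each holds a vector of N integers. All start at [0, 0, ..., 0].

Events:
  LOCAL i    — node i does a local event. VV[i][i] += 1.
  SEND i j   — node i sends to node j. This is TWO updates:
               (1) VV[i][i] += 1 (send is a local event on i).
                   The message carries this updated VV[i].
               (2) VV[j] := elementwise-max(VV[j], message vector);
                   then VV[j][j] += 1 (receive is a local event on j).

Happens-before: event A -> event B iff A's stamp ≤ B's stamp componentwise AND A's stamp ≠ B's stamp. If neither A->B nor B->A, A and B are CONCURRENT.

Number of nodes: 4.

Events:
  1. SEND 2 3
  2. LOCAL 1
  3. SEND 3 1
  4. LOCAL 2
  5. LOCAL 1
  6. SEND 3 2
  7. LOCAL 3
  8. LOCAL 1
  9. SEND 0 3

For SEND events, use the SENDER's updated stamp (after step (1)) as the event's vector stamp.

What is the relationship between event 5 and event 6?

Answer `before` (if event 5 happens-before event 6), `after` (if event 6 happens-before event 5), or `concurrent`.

Initial: VV[0]=[0, 0, 0, 0]
Initial: VV[1]=[0, 0, 0, 0]
Initial: VV[2]=[0, 0, 0, 0]
Initial: VV[3]=[0, 0, 0, 0]
Event 1: SEND 2->3: VV[2][2]++ -> VV[2]=[0, 0, 1, 0], msg_vec=[0, 0, 1, 0]; VV[3]=max(VV[3],msg_vec) then VV[3][3]++ -> VV[3]=[0, 0, 1, 1]
Event 2: LOCAL 1: VV[1][1]++ -> VV[1]=[0, 1, 0, 0]
Event 3: SEND 3->1: VV[3][3]++ -> VV[3]=[0, 0, 1, 2], msg_vec=[0, 0, 1, 2]; VV[1]=max(VV[1],msg_vec) then VV[1][1]++ -> VV[1]=[0, 2, 1, 2]
Event 4: LOCAL 2: VV[2][2]++ -> VV[2]=[0, 0, 2, 0]
Event 5: LOCAL 1: VV[1][1]++ -> VV[1]=[0, 3, 1, 2]
Event 6: SEND 3->2: VV[3][3]++ -> VV[3]=[0, 0, 1, 3], msg_vec=[0, 0, 1, 3]; VV[2]=max(VV[2],msg_vec) then VV[2][2]++ -> VV[2]=[0, 0, 3, 3]
Event 7: LOCAL 3: VV[3][3]++ -> VV[3]=[0, 0, 1, 4]
Event 8: LOCAL 1: VV[1][1]++ -> VV[1]=[0, 4, 1, 2]
Event 9: SEND 0->3: VV[0][0]++ -> VV[0]=[1, 0, 0, 0], msg_vec=[1, 0, 0, 0]; VV[3]=max(VV[3],msg_vec) then VV[3][3]++ -> VV[3]=[1, 0, 1, 5]
Event 5 stamp: [0, 3, 1, 2]
Event 6 stamp: [0, 0, 1, 3]
[0, 3, 1, 2] <= [0, 0, 1, 3]? False
[0, 0, 1, 3] <= [0, 3, 1, 2]? False
Relation: concurrent

Answer: concurrent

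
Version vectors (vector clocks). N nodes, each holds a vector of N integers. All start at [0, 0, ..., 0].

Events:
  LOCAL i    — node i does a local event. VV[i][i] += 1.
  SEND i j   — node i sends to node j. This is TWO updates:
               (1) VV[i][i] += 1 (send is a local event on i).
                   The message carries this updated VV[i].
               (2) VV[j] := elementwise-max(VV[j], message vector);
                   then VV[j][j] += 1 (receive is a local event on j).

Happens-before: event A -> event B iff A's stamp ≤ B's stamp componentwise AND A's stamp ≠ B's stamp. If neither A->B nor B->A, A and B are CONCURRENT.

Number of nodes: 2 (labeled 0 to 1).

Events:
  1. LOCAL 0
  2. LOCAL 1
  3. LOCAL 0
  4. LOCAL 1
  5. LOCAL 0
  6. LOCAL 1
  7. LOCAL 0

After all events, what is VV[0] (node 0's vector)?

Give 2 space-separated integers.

Answer: 4 0

Derivation:
Initial: VV[0]=[0, 0]
Initial: VV[1]=[0, 0]
Event 1: LOCAL 0: VV[0][0]++ -> VV[0]=[1, 0]
Event 2: LOCAL 1: VV[1][1]++ -> VV[1]=[0, 1]
Event 3: LOCAL 0: VV[0][0]++ -> VV[0]=[2, 0]
Event 4: LOCAL 1: VV[1][1]++ -> VV[1]=[0, 2]
Event 5: LOCAL 0: VV[0][0]++ -> VV[0]=[3, 0]
Event 6: LOCAL 1: VV[1][1]++ -> VV[1]=[0, 3]
Event 7: LOCAL 0: VV[0][0]++ -> VV[0]=[4, 0]
Final vectors: VV[0]=[4, 0]; VV[1]=[0, 3]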